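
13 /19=0.68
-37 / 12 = -3.08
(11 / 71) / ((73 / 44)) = 484 / 5183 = 0.09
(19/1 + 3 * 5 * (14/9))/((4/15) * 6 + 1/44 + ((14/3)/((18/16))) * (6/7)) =8.18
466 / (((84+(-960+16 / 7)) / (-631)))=1029161 / 3058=336.55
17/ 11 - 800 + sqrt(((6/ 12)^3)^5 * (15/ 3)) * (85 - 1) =-8783/ 11 + 21 * sqrt(10)/ 64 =-797.42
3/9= 1/3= 0.33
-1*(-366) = 366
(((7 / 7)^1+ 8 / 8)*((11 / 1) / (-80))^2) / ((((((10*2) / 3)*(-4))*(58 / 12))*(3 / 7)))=-2541 / 3712000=-0.00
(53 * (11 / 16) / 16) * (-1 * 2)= -583 / 128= -4.55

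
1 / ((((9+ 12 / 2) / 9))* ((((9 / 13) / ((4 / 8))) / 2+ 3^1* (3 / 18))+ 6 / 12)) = 0.35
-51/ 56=-0.91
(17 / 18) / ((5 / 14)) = 119 / 45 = 2.64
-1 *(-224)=224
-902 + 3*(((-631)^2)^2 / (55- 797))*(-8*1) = 1902385848410 / 371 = 5127724658.79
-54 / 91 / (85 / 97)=-5238 / 7735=-0.68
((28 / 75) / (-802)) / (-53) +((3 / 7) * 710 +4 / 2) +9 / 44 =150469650337 / 490944300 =306.49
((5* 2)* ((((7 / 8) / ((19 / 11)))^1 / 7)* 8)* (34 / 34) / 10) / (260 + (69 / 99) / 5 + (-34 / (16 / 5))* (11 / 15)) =4840 / 2109627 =0.00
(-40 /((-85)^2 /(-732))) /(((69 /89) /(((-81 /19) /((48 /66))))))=-19348956 /631465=-30.64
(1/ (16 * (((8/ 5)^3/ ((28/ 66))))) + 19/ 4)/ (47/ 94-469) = -642923/ 63326208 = -0.01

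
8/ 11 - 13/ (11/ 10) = -122/ 11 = -11.09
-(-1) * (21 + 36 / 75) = 537 / 25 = 21.48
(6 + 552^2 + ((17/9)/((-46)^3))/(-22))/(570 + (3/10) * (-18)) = 29362660034485/54406346544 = 539.69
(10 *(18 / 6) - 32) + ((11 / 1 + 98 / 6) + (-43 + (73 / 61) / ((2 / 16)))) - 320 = -60041 / 183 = -328.09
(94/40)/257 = 47/5140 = 0.01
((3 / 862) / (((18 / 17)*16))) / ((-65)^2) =0.00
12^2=144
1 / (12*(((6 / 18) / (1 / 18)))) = 1 / 72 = 0.01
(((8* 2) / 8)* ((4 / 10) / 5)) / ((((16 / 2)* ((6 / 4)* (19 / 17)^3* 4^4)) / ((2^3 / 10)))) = 4913 / 164616000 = 0.00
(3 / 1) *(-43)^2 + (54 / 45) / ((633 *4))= 11704171 / 2110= 5547.00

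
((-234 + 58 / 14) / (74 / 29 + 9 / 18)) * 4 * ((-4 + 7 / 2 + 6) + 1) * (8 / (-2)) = 9705488 / 1239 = 7833.32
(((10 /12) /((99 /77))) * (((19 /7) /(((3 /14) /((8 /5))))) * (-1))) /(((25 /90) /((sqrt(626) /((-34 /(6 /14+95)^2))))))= 67826048 * sqrt(626) /5355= 316901.43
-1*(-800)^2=-640000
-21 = -21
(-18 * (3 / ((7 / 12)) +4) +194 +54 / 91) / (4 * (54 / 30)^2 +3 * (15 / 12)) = 273200 / 152061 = 1.80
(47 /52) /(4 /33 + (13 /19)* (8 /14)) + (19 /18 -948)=-994389613 /1052064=-945.18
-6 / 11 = -0.55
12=12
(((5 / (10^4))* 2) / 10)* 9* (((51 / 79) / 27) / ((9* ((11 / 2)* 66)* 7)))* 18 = 17 / 1003695000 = 0.00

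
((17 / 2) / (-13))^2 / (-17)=-17 / 676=-0.03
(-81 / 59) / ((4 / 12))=-243 / 59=-4.12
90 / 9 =10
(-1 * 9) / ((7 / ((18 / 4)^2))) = -729 / 28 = -26.04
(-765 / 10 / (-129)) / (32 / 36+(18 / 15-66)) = -2295 / 247336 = -0.01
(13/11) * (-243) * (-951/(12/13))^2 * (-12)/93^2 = 17882720973/42284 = 422919.33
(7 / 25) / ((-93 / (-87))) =203 / 775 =0.26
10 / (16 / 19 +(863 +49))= 95 / 8672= 0.01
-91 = -91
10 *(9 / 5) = 18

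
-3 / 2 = -1.50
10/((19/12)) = 120/19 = 6.32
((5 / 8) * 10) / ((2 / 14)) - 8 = 143 / 4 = 35.75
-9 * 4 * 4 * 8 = -1152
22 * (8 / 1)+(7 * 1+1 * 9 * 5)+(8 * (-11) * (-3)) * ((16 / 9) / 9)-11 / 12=30157 / 108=279.23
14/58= 7/29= 0.24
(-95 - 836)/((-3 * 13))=931/39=23.87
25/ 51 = 0.49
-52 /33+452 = 14864 /33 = 450.42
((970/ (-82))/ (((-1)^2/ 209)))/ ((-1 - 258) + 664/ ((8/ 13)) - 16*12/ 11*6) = -3.46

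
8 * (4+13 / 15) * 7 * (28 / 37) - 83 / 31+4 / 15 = 1168969 / 5735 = 203.83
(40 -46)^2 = 36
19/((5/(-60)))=-228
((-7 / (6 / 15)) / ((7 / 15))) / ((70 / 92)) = -345 / 7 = -49.29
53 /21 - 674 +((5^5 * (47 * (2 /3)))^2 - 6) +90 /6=604023395764 /63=9587672948.63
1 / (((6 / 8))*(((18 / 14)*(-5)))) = -28 / 135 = -0.21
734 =734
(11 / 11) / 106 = 1 / 106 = 0.01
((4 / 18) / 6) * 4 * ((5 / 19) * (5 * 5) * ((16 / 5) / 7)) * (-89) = -142400 / 3591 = -39.65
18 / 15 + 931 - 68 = 4321 / 5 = 864.20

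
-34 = -34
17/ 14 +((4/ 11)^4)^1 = 252481/ 204974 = 1.23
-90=-90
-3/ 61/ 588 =-1/ 11956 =-0.00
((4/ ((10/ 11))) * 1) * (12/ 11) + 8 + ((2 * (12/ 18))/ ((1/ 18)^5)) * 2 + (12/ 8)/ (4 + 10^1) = 705440527/ 140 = 5038860.91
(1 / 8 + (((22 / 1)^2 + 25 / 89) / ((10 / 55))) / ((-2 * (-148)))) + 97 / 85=10.26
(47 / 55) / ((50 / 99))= 423 / 250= 1.69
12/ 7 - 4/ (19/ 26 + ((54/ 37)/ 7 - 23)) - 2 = -108562/ 1039899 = -0.10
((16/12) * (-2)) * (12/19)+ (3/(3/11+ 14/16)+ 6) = 13298/1919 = 6.93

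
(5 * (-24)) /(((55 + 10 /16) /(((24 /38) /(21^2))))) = -256 /82859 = -0.00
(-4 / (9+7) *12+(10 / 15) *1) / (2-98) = 7 / 288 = 0.02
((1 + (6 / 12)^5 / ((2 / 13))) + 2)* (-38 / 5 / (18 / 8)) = -779 / 72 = -10.82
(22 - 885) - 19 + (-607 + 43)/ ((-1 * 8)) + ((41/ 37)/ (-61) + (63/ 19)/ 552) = -6403213967/ 7890472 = -811.51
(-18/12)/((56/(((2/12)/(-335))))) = 1/75040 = 0.00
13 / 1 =13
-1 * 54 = -54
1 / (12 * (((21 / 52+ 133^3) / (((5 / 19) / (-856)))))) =-13 / 1193814795768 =-0.00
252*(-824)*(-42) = 8721216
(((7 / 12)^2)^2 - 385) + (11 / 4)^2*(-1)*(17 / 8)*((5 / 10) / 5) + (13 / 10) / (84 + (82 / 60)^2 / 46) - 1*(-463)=530860116959 / 6937151040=76.52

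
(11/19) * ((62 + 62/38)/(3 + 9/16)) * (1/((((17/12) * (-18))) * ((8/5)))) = -88660/349809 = -0.25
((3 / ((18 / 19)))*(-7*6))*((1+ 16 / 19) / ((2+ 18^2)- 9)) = -245 / 317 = -0.77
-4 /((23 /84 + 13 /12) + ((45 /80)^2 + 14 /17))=-121856 /76071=-1.60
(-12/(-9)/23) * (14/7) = 8/69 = 0.12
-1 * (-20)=20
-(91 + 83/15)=-1448/15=-96.53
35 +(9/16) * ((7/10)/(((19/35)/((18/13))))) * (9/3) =150227/3952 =38.01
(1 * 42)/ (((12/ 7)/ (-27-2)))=-1421/ 2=-710.50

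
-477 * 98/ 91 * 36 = -240408/ 13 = -18492.92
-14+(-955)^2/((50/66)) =1203859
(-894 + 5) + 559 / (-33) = -29896 / 33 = -905.94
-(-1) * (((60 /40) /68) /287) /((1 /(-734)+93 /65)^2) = 1707183075 /45382807034222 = 0.00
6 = 6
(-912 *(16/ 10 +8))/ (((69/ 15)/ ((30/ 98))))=-656640/ 1127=-582.64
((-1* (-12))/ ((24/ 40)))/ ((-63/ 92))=-1840/ 63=-29.21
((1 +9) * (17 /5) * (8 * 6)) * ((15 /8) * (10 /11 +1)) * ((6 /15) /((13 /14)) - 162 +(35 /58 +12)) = -3608848026 /4147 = -870231.02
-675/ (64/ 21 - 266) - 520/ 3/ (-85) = 1297213/ 281622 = 4.61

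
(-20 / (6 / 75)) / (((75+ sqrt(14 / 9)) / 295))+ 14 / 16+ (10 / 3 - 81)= -1288026073 / 1214664+ 221250* sqrt(14) / 50611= -1044.04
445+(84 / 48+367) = 3255 / 4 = 813.75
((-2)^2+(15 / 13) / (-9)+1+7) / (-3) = -3.96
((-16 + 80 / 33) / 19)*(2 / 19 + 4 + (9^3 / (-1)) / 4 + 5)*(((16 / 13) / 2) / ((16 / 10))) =47.58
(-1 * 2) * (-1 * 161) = 322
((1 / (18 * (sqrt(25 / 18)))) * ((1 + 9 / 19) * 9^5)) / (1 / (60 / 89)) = 3306744 * sqrt(2) / 1691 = 2765.49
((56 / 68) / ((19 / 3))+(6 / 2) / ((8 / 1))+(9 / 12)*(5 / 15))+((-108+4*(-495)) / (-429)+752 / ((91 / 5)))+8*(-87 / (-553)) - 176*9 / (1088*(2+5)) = 9806579719 / 204340136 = 47.99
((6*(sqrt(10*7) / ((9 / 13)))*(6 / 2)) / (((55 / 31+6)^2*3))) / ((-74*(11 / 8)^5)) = -409370624*sqrt(70) / 1038294347541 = -0.00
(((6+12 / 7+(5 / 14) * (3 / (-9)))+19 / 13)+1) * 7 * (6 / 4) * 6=16473 / 26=633.58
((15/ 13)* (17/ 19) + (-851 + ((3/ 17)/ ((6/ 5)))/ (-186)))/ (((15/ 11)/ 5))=-14604418873/ 4686084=-3116.55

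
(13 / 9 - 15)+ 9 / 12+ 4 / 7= -3083 / 252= -12.23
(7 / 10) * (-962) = -3367 / 5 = -673.40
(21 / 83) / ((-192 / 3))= -21 / 5312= -0.00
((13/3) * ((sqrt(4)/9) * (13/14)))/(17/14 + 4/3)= 338/963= 0.35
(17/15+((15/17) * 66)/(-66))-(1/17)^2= 1073/4335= 0.25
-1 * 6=-6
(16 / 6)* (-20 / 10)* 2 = -32 / 3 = -10.67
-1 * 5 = -5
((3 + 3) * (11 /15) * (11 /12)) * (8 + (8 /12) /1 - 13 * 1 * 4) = -1573 /9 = -174.78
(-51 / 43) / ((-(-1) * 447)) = -17 / 6407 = -0.00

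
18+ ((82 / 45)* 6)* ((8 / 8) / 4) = 311 / 15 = 20.73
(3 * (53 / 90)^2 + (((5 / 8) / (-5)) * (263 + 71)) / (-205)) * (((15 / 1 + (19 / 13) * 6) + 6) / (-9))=-2960851 / 719550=-4.11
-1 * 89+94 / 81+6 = -6629 / 81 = -81.84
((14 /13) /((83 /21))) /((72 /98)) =2401 /6474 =0.37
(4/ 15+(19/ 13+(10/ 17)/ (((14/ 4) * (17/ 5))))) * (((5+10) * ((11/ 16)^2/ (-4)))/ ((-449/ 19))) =1612176049/ 12091649024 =0.13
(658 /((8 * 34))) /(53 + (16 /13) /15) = 64155 /1407736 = 0.05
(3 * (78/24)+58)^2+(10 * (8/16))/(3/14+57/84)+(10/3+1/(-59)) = 65121541/14160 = 4598.98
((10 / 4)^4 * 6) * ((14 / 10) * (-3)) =-7875 / 8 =-984.38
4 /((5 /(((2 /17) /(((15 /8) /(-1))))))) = -64 /1275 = -0.05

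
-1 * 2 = -2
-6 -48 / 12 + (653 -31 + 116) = 728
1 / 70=0.01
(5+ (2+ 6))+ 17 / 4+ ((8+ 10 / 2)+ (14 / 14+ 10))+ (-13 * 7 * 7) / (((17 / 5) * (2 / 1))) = -3565 / 68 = -52.43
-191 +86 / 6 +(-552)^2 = 913582 / 3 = 304527.33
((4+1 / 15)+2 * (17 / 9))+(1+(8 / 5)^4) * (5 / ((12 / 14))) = 116791 / 2250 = 51.91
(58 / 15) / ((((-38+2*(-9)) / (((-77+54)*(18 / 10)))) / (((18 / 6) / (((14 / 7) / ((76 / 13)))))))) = 114057 / 4550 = 25.07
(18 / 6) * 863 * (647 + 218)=2239485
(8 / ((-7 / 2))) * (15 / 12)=-20 / 7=-2.86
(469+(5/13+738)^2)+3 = 92220569/169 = 545683.84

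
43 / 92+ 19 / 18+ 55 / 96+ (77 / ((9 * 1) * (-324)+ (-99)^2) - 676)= -673.89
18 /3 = 6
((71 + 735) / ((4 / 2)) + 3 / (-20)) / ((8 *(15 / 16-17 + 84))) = 0.74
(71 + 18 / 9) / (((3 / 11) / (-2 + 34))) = 25696 / 3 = 8565.33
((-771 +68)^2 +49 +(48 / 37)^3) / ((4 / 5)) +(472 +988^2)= 161526463161 / 101306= 1594441.23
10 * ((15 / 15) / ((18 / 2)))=10 / 9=1.11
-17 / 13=-1.31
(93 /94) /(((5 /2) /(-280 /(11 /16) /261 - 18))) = -1740898 /224895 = -7.74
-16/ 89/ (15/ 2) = -32/ 1335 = -0.02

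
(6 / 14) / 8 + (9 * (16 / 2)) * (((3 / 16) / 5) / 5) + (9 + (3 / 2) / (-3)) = 12731 / 1400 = 9.09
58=58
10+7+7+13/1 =37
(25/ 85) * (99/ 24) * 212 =8745/ 34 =257.21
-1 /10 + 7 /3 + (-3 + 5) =127 /30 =4.23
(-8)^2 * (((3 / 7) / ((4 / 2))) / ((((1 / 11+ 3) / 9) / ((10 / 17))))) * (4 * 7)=190080 / 289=657.72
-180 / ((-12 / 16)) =240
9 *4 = 36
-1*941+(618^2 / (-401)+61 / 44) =-33383199 / 17644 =-1892.04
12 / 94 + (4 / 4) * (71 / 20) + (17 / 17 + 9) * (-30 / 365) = 195961 / 68620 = 2.86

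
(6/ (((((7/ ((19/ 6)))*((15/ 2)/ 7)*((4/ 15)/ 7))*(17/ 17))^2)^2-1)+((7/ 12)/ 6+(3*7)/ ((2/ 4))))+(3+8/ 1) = 1060967071183/ 22527358920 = 47.10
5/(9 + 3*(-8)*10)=-5/231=-0.02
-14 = -14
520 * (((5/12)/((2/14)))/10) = 455/3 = 151.67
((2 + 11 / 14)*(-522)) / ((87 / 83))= -9711 / 7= -1387.29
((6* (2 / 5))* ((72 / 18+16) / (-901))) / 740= -0.00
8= 8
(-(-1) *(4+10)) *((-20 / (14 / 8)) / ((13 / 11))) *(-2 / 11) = 320 / 13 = 24.62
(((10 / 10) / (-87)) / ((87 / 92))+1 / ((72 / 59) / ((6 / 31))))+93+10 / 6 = 94.81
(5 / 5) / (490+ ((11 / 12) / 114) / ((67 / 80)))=11457 / 5614040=0.00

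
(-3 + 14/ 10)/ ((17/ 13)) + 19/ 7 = 887/ 595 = 1.49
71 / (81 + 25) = 71 / 106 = 0.67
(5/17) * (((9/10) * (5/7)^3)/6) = 375/23324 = 0.02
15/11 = 1.36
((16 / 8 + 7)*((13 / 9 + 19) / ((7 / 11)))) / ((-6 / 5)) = -5060 / 21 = -240.95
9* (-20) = -180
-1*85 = -85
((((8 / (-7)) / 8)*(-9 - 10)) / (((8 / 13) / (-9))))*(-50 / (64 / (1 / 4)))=55575 / 7168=7.75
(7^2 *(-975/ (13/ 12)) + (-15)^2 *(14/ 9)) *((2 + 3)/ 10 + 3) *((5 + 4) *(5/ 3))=-2296875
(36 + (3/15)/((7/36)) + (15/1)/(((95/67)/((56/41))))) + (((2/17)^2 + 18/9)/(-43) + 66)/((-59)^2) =60737395917528/1179439921555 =51.50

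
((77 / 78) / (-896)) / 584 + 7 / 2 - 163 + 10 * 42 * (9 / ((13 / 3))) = 4156136437 / 5830656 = 712.81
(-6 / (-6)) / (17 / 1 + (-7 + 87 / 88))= 88 / 967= 0.09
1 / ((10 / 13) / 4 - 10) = -26 / 255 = -0.10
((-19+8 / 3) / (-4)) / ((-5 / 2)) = -49 / 30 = -1.63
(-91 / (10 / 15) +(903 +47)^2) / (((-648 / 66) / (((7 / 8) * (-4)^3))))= 138963979 / 27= 5146814.04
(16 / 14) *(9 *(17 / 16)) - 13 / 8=521 / 56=9.30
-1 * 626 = -626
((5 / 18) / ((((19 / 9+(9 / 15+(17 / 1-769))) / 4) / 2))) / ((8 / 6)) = -0.00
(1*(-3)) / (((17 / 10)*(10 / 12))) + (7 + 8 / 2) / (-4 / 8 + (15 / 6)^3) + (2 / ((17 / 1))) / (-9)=-2362 / 1683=-1.40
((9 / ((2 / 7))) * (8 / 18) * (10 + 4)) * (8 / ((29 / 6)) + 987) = 193776.41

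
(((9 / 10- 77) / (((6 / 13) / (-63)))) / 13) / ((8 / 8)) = 15981 / 20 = 799.05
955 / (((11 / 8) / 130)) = 993200 / 11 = 90290.91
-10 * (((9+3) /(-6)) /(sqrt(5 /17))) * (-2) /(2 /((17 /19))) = -68 * sqrt(85) /19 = -33.00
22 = 22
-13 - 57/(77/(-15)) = -146/77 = -1.90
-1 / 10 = -0.10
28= 28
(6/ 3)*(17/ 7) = 34/ 7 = 4.86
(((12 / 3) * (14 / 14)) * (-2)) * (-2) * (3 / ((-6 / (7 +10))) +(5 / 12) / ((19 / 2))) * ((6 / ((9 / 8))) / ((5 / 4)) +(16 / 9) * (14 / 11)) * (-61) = 1520436224 / 28215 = 53887.51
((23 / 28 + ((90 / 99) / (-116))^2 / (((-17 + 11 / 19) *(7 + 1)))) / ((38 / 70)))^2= 853192601103020464225 / 372631083078110478336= 2.29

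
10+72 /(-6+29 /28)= -626 /139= -4.50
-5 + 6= 1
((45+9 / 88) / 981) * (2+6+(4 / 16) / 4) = 56889 / 153472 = 0.37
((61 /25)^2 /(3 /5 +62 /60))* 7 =22326 /875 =25.52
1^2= 1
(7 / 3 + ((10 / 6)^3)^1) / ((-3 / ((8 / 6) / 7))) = -752 / 1701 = -0.44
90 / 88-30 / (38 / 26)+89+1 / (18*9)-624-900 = -98492747 / 67716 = -1454.50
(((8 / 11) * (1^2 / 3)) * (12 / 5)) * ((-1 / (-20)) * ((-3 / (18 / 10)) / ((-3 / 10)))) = 16 / 99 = 0.16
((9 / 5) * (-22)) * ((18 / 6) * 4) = -2376 / 5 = -475.20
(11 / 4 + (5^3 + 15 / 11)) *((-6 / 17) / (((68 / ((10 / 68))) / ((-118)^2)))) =-296633415 / 216172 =-1372.21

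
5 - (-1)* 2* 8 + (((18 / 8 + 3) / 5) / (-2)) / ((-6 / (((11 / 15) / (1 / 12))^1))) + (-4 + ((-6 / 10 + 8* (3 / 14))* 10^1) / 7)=94873 / 4900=19.36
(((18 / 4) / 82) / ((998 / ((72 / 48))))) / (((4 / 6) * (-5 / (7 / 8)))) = -567 / 26187520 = -0.00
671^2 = 450241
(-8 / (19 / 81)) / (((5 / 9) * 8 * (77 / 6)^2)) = -26244 / 563255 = -0.05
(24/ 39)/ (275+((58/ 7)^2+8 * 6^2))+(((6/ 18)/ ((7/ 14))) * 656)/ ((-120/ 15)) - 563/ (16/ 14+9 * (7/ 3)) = -4995007643/ 62366265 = -80.09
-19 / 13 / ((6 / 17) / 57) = -236.04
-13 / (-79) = 13 / 79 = 0.16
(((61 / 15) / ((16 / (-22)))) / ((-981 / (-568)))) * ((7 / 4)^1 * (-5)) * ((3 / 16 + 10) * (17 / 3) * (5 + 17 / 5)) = 6468647339 / 470880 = 13737.36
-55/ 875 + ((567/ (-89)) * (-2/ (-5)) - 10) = -196419/ 15575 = -12.61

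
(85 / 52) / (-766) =-85 / 39832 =-0.00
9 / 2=4.50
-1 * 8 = -8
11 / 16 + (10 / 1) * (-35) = -5589 / 16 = -349.31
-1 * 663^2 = -439569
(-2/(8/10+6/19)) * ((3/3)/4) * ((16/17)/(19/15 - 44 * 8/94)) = 267900/1574047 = 0.17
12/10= 6/5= 1.20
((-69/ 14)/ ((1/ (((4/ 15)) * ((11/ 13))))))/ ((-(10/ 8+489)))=2024/ 892255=0.00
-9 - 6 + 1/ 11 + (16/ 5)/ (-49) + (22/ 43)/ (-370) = -12842465/ 857549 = -14.98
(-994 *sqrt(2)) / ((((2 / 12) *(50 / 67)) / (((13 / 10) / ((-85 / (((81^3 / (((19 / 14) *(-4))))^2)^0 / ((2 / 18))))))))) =11687949 *sqrt(2) / 10625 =1555.69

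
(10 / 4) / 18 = 5 / 36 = 0.14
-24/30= -4/5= -0.80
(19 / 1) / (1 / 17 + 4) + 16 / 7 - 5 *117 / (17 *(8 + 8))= 632725 / 131376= 4.82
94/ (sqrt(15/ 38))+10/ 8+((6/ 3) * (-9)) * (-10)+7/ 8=94 * sqrt(570)/ 15+1457/ 8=331.74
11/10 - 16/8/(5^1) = 7/10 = 0.70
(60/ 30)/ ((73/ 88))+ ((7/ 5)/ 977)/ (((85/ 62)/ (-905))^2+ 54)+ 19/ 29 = 30804644615937853/ 10046659722404375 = 3.07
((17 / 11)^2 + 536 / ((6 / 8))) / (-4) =-260291 / 1452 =-179.26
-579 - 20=-599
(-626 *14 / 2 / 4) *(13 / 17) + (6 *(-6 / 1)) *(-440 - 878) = 1584749 / 34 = 46610.26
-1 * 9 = -9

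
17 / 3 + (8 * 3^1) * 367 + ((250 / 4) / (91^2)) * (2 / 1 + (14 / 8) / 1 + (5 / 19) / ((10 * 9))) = 99845132851 / 11328408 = 8813.69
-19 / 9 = -2.11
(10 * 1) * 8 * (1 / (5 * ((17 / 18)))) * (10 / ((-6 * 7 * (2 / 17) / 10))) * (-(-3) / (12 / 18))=-10800 / 7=-1542.86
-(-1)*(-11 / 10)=-11 / 10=-1.10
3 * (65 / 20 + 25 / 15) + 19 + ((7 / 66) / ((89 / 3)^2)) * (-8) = 33.75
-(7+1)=-8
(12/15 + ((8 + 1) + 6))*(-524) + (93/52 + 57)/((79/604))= -7829.73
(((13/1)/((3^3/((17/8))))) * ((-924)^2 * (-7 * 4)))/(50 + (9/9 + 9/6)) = -20964944/45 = -465887.64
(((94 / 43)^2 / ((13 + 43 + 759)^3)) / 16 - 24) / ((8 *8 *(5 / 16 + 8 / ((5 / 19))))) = -96090614433791 / 7869821322308400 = -0.01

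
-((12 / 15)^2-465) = 11609 / 25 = 464.36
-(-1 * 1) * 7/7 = 1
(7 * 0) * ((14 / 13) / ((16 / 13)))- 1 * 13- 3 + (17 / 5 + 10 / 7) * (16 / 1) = 2144 / 35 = 61.26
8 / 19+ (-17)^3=-93339 / 19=-4912.58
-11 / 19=-0.58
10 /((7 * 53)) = 10 /371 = 0.03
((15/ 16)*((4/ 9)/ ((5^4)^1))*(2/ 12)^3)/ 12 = 1/ 3888000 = 0.00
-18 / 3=-6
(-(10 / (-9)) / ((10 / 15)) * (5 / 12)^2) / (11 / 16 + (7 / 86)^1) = 5375 / 14283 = 0.38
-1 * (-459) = 459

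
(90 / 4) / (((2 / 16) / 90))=16200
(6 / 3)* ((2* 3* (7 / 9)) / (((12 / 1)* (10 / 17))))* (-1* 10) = -119 / 9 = -13.22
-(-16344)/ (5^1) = 16344/ 5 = 3268.80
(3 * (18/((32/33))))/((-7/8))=-63.64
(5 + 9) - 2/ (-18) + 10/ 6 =142/ 9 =15.78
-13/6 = -2.17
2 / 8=1 / 4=0.25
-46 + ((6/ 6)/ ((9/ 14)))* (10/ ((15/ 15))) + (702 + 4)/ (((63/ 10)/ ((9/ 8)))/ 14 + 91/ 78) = 177742/ 423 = 420.19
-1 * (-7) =7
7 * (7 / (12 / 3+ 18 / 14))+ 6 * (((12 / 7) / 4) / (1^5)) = 3067 / 259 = 11.84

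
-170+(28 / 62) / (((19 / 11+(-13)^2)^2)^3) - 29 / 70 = -4055825567806995123238579 / 23799797950078773493920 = -170.41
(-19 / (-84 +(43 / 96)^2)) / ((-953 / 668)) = -0.16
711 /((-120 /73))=-17301 /40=-432.52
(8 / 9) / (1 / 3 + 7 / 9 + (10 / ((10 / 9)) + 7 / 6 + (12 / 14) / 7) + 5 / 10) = 49 / 656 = 0.07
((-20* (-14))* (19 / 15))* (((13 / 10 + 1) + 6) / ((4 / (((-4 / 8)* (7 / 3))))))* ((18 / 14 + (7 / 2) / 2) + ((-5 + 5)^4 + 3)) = -5182.20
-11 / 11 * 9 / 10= -9 / 10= -0.90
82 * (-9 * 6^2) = -26568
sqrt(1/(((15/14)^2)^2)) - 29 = -6329/225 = -28.13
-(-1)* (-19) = -19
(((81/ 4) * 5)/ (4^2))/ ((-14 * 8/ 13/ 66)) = -173745/ 3584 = -48.48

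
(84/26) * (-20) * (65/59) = -71.19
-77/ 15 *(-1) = 77/ 15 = 5.13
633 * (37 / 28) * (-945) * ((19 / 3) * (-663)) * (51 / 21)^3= 65227666395645 / 1372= 47542030900.62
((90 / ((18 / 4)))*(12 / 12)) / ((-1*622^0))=-20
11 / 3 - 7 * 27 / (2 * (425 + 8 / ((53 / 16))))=17345 / 5034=3.45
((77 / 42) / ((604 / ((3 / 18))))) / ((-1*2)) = -11 / 43488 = -0.00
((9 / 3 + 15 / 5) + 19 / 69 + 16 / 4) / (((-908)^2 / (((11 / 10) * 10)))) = 7799 / 56888016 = 0.00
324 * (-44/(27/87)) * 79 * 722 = -2620097568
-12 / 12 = -1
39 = 39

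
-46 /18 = -23 /9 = -2.56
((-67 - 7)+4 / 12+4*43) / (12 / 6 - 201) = -295 / 597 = -0.49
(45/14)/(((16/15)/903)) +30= 88035/32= 2751.09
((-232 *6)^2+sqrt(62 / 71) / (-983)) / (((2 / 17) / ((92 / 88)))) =189406656 / 11 - 391 *sqrt(4402) / 3070892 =17218786.90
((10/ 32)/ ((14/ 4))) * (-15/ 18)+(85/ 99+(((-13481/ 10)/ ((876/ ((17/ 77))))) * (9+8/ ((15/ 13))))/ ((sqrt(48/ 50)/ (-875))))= 8695/ 11088+1369332575 * sqrt(6)/ 693792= 4835.33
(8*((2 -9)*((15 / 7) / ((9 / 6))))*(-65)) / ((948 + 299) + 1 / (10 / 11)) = 52000 / 12481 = 4.17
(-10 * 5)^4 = 6250000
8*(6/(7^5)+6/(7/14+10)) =76880/16807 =4.57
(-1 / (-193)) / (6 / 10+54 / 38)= 95 / 37056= 0.00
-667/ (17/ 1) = -667/ 17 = -39.24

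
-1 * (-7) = 7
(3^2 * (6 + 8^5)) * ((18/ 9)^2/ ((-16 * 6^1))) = -49161/ 4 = -12290.25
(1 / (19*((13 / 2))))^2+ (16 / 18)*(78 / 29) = 12690220 / 5307783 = 2.39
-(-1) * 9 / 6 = 3 / 2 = 1.50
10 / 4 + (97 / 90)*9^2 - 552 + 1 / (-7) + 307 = -5437 / 35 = -155.34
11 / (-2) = -11 / 2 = -5.50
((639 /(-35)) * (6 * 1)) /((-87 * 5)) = 1278 /5075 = 0.25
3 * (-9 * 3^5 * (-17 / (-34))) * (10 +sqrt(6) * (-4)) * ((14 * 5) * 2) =-4592700 +1837080 * sqrt(6) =-92791.38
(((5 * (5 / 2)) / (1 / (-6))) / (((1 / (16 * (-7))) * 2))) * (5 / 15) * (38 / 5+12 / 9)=37520 / 3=12506.67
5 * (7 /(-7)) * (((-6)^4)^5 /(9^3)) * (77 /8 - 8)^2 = -66217718661120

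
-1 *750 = -750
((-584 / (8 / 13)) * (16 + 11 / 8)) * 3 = -395733 / 8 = -49466.62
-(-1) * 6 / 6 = 1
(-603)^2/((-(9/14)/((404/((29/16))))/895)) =-112835702135.17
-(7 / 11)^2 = -49 / 121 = -0.40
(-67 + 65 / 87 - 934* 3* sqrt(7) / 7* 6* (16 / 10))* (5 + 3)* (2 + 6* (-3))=737792 / 87 + 17215488* sqrt(7) / 35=1309848.94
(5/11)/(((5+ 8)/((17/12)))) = 85/1716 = 0.05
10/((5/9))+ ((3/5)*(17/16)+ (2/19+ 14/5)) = 6549/304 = 21.54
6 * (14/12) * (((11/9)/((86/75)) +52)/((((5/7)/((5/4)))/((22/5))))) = 7379449/2580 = 2860.25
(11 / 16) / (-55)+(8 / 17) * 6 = 3823 / 1360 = 2.81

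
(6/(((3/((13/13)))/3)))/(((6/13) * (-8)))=-13/8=-1.62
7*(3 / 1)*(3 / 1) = 63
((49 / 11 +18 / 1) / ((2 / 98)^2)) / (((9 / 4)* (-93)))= -257.65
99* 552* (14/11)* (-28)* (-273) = 531655488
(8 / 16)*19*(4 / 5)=38 / 5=7.60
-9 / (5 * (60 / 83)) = -249 / 100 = -2.49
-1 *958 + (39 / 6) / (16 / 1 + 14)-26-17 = -60047 / 60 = -1000.78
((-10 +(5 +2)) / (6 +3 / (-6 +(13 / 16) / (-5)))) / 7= -493 / 6342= -0.08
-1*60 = -60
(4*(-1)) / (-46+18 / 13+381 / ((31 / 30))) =-806 / 65305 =-0.01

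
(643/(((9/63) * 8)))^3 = 91185763501/512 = 178097194.34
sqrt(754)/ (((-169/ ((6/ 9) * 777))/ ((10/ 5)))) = -1036 * sqrt(754)/ 169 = -168.33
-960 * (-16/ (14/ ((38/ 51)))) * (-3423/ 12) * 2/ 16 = -495520/ 17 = -29148.24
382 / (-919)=-382 / 919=-0.42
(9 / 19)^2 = 81 / 361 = 0.22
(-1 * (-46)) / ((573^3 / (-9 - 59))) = -3128 / 188132517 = -0.00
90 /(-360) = -1 /4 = -0.25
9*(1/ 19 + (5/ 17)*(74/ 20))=6633/ 646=10.27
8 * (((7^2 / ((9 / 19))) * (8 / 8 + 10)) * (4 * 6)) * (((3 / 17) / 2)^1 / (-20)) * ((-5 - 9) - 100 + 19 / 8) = 9145213 / 85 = 107590.74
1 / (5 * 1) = 0.20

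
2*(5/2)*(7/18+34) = 3095/18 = 171.94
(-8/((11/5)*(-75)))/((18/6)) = 8/495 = 0.02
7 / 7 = 1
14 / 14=1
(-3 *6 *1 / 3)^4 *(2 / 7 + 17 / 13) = 187920 / 91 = 2065.05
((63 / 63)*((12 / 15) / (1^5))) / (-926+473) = -4 / 2265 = -0.00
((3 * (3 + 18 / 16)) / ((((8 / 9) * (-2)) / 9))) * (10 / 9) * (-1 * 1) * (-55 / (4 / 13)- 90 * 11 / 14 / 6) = -23767425 / 1792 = -13263.07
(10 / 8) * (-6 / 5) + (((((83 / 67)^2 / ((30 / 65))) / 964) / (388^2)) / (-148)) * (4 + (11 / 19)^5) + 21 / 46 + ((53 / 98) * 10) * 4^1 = 11079308697979543681725673 / 538113295251016651489792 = 20.59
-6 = -6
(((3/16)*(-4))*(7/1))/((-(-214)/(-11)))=231/856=0.27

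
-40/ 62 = -20/ 31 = -0.65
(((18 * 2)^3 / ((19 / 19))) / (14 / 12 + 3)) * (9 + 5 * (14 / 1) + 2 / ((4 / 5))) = 22814784 / 25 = 912591.36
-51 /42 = -17 /14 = -1.21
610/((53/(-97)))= -59170/53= -1116.42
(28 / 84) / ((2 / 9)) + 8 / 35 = 1.73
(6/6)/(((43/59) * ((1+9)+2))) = 59/516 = 0.11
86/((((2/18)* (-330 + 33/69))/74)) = -173.82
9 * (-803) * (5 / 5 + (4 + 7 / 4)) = -195129 / 4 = -48782.25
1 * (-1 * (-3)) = 3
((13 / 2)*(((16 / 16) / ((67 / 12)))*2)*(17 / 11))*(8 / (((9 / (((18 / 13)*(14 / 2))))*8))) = 2856 / 737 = 3.88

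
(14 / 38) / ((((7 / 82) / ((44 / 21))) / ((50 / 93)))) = 180400 / 37107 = 4.86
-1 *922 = -922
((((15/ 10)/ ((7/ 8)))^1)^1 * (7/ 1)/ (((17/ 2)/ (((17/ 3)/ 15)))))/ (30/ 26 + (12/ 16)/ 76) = 31616/ 68985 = 0.46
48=48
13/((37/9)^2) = 1053/1369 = 0.77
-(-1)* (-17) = -17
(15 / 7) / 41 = 15 / 287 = 0.05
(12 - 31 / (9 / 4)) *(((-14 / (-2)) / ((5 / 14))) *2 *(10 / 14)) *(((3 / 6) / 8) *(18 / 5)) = -56 / 5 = -11.20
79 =79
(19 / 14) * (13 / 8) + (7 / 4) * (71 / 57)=27995 / 6384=4.39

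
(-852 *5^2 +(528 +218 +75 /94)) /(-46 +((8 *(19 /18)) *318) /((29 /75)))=-56028029 /18806204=-2.98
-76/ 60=-19/ 15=-1.27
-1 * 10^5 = -100000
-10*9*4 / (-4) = 90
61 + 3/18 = 367/6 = 61.17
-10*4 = -40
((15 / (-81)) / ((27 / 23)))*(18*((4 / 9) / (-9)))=920 / 6561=0.14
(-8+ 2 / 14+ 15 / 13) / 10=-61 / 91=-0.67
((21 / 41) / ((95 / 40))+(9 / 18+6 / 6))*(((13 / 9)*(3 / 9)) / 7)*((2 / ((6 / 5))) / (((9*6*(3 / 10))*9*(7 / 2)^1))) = 3575 / 9275553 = 0.00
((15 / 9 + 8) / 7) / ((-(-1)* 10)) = 29 / 210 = 0.14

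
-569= -569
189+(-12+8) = 185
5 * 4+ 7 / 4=87 / 4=21.75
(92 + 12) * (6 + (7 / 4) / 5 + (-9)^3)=-375778 / 5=-75155.60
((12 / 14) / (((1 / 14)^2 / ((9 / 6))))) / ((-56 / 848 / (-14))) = 53424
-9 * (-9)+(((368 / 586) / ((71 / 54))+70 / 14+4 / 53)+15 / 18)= 578092159 / 6615354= 87.39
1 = 1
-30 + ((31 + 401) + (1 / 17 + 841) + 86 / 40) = 423371 / 340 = 1245.21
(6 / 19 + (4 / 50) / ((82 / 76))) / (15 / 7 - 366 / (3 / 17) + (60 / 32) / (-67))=-0.00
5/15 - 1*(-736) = 2209/3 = 736.33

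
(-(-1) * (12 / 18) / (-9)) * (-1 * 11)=22 / 27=0.81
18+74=92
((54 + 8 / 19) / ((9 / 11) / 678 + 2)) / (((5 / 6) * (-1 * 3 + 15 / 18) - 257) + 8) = -92538864 / 853466225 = -0.11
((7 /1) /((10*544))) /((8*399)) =1 /2480640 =0.00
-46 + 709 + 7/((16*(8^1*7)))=84865/128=663.01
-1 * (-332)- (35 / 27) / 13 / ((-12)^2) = 16780573 / 50544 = 332.00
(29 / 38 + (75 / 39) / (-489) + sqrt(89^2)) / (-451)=-21682777 / 108946266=-0.20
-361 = -361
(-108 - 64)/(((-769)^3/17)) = 2924/454756609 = 0.00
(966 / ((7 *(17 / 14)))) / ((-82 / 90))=-86940 / 697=-124.73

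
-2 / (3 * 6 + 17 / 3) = -6 / 71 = -0.08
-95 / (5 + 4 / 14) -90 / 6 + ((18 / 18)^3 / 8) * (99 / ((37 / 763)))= 65777 / 296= 222.22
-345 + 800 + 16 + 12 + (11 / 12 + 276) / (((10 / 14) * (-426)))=12322219 / 25560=482.09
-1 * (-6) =6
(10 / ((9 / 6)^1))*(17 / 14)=170 / 21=8.10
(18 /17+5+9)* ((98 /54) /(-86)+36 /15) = 3535232 /98685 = 35.82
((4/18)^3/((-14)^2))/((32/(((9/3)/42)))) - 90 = -720135359/8001504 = -90.00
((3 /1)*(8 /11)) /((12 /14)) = 28 /11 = 2.55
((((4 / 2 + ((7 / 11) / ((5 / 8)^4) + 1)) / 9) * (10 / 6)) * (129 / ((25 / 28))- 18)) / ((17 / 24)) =24451312 / 103125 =237.10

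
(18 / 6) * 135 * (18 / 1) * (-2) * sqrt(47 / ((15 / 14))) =-972 * sqrt(9870) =-96566.13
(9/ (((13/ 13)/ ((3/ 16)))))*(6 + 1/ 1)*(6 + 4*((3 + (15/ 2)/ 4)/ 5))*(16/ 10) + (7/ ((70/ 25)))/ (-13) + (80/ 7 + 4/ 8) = 1809501/ 9100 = 198.85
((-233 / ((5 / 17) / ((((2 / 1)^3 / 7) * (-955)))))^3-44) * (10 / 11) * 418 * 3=252748997256336086290800 / 343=736877543021388006678.72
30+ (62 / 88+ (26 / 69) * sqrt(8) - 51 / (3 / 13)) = -8373 / 44+ 52 * sqrt(2) / 69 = -189.23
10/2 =5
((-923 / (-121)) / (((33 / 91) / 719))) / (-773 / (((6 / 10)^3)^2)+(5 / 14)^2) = -2876300976276 / 3150868680025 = -0.91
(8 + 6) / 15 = 14 / 15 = 0.93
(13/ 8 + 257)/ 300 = 2069/ 2400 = 0.86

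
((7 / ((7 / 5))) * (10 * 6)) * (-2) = -600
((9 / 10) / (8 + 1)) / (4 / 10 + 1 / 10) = 0.20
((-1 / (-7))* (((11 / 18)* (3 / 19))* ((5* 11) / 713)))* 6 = 605 / 94829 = 0.01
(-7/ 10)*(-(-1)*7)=-4.90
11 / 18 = 0.61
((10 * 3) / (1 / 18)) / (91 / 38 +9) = 20520 / 433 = 47.39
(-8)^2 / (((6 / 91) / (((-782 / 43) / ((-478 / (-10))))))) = -11385920 / 30831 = -369.30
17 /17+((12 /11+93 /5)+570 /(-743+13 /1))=79939 /4015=19.91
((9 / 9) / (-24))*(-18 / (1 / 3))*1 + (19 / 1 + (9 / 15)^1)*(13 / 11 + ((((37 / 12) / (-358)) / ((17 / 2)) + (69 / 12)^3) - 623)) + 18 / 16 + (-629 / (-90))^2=-18240180140441 / 2169050400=-8409.29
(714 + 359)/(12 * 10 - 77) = 1073/43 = 24.95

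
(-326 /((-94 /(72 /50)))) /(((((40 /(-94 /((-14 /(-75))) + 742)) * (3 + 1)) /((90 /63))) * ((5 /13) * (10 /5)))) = 13.82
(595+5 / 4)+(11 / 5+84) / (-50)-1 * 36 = 279263 / 500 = 558.53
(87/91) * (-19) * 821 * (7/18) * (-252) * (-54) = -1025977428/13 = -78921340.62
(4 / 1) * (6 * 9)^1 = 216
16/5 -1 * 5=-1.80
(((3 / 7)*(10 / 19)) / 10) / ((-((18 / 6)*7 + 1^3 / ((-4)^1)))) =-12 / 11039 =-0.00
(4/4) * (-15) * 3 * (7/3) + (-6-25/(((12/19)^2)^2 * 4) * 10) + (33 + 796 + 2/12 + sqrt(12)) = 2 * sqrt(3) + 13493683/41472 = 328.83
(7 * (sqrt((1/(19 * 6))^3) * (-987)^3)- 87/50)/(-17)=87/850+ 747837069 * sqrt(114)/24548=325269.57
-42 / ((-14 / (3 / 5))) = 9 / 5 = 1.80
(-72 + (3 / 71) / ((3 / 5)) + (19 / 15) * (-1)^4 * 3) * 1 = -24186 / 355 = -68.13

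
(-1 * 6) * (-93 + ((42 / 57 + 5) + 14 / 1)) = 8352 / 19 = 439.58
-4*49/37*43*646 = -147148.32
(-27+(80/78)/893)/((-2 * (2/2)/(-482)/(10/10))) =-226609649/34827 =-6506.72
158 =158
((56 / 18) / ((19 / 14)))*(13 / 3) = 5096 / 513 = 9.93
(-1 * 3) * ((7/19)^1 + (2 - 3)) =36/19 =1.89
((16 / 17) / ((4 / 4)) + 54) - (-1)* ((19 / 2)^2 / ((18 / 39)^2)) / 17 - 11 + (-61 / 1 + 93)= 246913 / 2448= 100.86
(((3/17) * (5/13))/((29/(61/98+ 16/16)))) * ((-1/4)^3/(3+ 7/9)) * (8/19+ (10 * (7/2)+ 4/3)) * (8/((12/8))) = -4996575/1622963888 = -0.00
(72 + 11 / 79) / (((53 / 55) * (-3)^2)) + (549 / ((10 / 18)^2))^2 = 3163995.46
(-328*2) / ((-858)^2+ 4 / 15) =-615 / 690154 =-0.00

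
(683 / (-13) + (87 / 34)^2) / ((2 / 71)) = -49071721 / 30056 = -1632.68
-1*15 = -15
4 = 4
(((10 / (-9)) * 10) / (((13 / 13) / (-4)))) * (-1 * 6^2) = -1600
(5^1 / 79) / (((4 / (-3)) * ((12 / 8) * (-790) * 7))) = 1 / 174748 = 0.00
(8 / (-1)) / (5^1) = -8 / 5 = -1.60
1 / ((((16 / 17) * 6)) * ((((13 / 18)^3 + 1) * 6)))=1377 / 64232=0.02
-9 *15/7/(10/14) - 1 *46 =-73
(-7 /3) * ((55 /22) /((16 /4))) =-35 /24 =-1.46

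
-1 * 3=-3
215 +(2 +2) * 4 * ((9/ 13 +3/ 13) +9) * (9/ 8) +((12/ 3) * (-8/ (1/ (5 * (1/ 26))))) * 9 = 338.23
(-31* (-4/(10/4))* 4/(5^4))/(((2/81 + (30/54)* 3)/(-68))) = -5463936/428125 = -12.76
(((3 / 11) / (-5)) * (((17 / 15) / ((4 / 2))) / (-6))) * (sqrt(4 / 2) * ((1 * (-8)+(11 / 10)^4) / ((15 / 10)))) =-1111103 * sqrt(2) / 49500000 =-0.03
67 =67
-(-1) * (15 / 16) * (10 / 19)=75 / 152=0.49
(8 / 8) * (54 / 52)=27 / 26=1.04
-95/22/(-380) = 1/88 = 0.01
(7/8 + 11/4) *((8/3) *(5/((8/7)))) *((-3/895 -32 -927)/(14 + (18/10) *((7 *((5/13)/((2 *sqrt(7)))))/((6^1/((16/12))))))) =-7361493139/2540547 + 80895529 *sqrt(7)/5081094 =-2855.48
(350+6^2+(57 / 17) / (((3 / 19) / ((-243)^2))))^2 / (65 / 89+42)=40466611955601089 / 1099067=36819058306.36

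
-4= -4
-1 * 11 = -11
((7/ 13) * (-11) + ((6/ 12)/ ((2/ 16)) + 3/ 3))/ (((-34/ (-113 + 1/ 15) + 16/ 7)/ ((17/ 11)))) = -2244/ 4069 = -0.55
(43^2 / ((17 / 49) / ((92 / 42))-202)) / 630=-42527 / 2924685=-0.01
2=2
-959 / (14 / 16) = -1096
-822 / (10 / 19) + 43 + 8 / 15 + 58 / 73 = -1661632 / 1095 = -1517.47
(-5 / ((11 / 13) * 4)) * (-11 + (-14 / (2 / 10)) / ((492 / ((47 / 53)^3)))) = 26422172855 / 1611444648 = 16.40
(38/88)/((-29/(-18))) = 171/638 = 0.27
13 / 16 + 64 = 1037 / 16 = 64.81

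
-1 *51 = -51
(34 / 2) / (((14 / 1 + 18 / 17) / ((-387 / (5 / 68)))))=-1901331 / 320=-5941.66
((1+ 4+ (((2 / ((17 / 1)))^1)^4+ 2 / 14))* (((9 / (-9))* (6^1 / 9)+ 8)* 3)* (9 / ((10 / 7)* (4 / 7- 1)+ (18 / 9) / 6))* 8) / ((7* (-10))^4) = -0.00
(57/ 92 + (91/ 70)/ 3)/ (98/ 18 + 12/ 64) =17436/ 93265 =0.19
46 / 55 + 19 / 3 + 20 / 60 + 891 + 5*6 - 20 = 149903 / 165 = 908.50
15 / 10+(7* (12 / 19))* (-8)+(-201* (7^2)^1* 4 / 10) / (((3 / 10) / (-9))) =4489857 / 38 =118154.13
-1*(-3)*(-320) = -960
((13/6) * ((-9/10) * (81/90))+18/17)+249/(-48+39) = -289301/10200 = -28.36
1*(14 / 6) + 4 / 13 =103 / 39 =2.64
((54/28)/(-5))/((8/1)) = -27/560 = -0.05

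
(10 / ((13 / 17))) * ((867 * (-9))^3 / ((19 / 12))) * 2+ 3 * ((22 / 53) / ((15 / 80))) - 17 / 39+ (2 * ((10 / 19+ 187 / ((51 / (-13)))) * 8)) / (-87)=-26813984918449002761 / 3416751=-7847801879167.96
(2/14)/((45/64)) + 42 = 13294/315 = 42.20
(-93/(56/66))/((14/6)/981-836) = 0.13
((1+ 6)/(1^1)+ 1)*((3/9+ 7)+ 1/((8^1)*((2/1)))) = 355/6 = 59.17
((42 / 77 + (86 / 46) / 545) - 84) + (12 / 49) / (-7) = -83.49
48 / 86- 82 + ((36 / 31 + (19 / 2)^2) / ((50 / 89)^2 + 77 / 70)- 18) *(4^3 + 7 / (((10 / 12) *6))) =1477000634333 / 498235410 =2964.46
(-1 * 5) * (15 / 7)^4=-253125 / 2401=-105.42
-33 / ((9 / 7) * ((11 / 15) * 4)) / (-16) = 35 / 64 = 0.55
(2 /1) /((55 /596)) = 1192 /55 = 21.67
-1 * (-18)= 18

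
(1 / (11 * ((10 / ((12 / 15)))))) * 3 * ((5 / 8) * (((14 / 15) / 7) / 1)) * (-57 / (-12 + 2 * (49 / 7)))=-57 / 1100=-0.05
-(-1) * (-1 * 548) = -548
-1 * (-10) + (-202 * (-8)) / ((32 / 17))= 1737 / 2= 868.50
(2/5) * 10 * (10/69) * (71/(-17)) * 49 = -139160/1173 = -118.64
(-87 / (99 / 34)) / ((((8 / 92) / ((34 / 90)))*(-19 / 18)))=385526 / 3135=122.97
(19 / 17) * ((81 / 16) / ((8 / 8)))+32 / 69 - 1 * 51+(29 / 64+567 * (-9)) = -386427491 / 75072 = -5147.43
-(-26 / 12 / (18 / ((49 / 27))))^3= 0.01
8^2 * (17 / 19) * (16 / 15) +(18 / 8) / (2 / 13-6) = 14567 / 240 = 60.70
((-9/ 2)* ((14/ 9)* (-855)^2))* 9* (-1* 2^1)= 92109150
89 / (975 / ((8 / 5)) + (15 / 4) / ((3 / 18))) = 712 / 5055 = 0.14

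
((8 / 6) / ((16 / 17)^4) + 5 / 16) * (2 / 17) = 98881 / 417792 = 0.24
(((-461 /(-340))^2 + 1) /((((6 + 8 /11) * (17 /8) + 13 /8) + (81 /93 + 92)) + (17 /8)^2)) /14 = 223778522 /125062517475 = 0.00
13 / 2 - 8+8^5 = 65533 / 2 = 32766.50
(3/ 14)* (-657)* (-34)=33507/ 7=4786.71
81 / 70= 1.16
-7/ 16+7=105/ 16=6.56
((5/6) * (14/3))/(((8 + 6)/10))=25/9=2.78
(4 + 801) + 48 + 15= 868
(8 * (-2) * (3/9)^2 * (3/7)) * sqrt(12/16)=-8 * sqrt(3)/21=-0.66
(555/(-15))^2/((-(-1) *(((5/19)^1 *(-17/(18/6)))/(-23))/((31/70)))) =55637529/5950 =9350.85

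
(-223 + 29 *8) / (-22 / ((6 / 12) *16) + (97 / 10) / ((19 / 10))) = 684 / 179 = 3.82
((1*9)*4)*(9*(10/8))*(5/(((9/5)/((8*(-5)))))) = -45000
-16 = -16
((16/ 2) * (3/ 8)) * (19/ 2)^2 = 1083/ 4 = 270.75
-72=-72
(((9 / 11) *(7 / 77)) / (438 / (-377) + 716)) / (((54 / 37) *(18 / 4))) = 0.00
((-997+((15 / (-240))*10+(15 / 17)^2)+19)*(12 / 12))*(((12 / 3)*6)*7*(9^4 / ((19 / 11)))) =-3426419336571 / 5491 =-624006435.36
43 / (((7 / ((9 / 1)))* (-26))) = -387 / 182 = -2.13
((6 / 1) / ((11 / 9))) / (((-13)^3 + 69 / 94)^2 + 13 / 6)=1431432 / 1406499888607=0.00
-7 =-7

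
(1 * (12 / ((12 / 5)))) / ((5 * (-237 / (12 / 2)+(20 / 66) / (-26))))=-858 / 33901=-0.03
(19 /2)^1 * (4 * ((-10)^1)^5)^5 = -97280000000000000000000000000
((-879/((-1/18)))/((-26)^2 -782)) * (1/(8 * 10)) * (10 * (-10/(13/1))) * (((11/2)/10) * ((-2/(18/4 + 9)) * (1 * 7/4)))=-22561/11024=-2.05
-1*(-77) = 77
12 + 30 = 42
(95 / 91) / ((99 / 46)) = 4370 / 9009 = 0.49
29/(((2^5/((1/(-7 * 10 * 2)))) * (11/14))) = -29/3520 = -0.01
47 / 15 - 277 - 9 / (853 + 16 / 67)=-234851081 / 857505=-273.88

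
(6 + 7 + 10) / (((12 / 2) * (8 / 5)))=115 / 48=2.40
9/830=0.01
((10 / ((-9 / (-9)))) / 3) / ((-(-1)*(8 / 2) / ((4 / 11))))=10 / 33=0.30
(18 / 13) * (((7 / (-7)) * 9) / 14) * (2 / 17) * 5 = -0.52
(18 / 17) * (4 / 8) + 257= 4378 / 17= 257.53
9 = 9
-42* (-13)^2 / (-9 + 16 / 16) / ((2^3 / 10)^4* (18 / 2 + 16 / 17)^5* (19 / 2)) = 18635623125 / 7935428453888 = 0.00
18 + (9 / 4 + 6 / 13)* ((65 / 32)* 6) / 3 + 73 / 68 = 32737 / 1088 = 30.09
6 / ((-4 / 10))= -15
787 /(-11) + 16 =-611 /11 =-55.55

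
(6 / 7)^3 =216 / 343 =0.63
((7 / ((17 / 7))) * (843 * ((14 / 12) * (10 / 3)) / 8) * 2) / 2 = 481915 / 408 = 1181.16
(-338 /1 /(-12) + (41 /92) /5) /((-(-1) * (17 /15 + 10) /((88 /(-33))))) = -77986 /11523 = -6.77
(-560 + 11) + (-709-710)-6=-1974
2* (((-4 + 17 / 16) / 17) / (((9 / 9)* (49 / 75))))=-3525 / 6664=-0.53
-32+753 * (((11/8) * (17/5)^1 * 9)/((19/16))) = 2531558/95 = 26647.98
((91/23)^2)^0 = 1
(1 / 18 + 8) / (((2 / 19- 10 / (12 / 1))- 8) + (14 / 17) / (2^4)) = -187340 / 201783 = -0.93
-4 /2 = -2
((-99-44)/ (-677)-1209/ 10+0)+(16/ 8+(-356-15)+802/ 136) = -111359177/ 230180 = -483.79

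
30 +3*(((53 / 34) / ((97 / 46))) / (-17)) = 837333 / 28033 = 29.87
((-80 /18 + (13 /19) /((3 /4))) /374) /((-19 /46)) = 13892 /607563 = 0.02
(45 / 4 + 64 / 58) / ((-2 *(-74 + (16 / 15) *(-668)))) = 21495 / 2737136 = 0.01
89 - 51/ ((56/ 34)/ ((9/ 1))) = -5311/ 28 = -189.68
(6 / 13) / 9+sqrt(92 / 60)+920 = sqrt(345) / 15+35882 / 39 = 921.29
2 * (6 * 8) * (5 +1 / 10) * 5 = 2448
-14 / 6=-7 / 3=-2.33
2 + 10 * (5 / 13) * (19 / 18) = 6.06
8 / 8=1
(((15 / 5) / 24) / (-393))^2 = 1 / 9884736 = 0.00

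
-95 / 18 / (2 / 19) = -1805 / 36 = -50.14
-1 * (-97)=97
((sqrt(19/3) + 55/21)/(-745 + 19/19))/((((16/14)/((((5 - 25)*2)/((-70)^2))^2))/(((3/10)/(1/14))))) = -11/12759600 - sqrt(57)/9114000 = -0.00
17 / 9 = 1.89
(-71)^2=5041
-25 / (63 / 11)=-275 / 63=-4.37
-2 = -2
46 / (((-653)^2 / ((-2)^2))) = 184 / 426409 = 0.00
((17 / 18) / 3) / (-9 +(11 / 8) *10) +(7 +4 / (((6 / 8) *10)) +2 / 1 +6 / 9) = 26333 / 2565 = 10.27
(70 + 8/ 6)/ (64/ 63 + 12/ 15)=11235/ 286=39.28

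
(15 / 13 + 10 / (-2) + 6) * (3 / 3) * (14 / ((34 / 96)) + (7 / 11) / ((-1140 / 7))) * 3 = 58982329 / 230945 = 255.40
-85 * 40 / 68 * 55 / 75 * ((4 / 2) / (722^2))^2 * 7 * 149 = -57365 / 101901378246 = -0.00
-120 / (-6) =20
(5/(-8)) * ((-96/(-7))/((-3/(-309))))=-6180/7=-882.86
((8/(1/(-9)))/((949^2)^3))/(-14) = 36/5113229838218472607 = 0.00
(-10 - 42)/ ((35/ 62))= -92.11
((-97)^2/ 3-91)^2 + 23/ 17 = 1418930639/ 153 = 9274056.46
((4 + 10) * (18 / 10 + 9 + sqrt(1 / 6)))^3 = 36023918 * sqrt(6) / 225 + 433933416 / 125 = 3863646.07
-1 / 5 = -0.20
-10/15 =-2/3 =-0.67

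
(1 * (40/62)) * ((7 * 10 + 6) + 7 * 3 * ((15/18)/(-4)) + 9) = 3225/62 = 52.02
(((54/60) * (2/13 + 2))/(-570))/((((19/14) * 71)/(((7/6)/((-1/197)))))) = 67571/8330075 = 0.01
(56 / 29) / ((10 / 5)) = 28 / 29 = 0.97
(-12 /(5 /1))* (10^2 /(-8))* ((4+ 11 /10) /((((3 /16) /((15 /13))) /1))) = 12240 /13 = 941.54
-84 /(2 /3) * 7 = -882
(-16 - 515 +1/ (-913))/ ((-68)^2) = -121201/ 1055428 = -0.11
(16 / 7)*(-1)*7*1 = -16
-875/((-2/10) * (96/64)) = 8750/3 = 2916.67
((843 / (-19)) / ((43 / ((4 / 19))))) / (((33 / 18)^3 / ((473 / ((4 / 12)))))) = -2185056 / 43681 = -50.02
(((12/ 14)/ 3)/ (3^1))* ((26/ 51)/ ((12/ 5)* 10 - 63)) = -4/ 3213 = -0.00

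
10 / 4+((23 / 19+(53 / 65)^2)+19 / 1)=3752917 / 160550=23.38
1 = 1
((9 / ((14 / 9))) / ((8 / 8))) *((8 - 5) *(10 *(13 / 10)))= 3159 / 14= 225.64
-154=-154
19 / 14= 1.36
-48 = -48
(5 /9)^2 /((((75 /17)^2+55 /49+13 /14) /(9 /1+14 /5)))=8354990 /49356459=0.17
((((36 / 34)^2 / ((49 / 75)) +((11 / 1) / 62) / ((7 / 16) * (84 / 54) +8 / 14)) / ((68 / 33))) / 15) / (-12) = -117926094 / 23545282285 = -0.01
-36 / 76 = -0.47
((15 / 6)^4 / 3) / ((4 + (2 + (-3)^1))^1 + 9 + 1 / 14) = 4375 / 4056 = 1.08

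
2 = 2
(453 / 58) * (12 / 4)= 1359 / 58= 23.43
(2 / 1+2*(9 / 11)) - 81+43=-378 / 11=-34.36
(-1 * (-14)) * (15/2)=105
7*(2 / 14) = 1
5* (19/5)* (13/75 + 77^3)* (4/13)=2602239088/975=2668963.17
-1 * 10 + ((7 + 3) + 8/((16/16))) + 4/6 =26/3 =8.67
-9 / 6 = -3 / 2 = -1.50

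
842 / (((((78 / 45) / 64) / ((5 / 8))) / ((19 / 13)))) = 4799400 / 169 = 28398.82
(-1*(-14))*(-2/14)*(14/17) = -28/17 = -1.65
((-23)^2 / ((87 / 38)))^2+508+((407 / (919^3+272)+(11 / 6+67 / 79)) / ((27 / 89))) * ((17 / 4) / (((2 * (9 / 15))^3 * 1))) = 43239843021914300091107 / 801966119325029568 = 53917.29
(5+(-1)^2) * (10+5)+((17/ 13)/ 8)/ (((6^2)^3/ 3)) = 145566737/ 1617408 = 90.00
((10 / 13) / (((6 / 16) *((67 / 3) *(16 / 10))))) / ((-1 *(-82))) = 25 / 35711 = 0.00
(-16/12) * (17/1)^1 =-68/3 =-22.67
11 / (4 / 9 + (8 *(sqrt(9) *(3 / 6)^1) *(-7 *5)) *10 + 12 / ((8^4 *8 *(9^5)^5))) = -21563741155629406826421559296 / 8232557178971404650620497526783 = -0.00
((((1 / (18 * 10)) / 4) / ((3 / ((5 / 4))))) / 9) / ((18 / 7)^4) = 2401 / 1632586752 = 0.00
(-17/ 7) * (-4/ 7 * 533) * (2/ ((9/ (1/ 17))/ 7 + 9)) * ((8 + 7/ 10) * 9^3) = 21284289/ 70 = 304061.27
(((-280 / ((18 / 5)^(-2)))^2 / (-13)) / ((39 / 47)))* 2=-10315081728 / 4225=-2441439.46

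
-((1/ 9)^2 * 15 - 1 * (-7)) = -194/ 27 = -7.19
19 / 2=9.50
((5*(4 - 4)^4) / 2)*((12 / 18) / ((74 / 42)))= 0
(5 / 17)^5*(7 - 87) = -250000 / 1419857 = -0.18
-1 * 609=-609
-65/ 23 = -2.83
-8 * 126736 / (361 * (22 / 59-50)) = 3738712 / 66063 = 56.59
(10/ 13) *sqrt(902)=10 *sqrt(902)/ 13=23.10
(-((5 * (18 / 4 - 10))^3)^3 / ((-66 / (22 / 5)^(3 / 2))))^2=1866427320813432198822021484375 / 1179648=1582190043821065435470599.00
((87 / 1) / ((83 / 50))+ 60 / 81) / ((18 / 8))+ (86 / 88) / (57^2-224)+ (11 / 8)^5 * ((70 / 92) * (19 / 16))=454225605002027929 / 16185651285196800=28.06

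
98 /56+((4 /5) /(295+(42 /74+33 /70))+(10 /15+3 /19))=2.58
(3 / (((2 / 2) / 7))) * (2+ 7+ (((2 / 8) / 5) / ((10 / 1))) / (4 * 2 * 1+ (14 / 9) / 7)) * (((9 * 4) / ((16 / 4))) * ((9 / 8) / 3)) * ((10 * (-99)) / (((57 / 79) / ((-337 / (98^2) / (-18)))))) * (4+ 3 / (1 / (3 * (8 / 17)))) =-55436194341 / 3945088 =-14051.95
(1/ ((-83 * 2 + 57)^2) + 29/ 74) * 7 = 2412361/ 879194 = 2.74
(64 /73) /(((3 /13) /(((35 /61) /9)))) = 29120 /120231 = 0.24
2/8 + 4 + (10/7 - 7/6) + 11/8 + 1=1157/168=6.89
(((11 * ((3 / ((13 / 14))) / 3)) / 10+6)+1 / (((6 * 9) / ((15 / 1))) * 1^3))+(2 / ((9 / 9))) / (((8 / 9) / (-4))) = -1799 / 1170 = -1.54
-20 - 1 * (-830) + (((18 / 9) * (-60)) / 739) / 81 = 16161890 / 19953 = 810.00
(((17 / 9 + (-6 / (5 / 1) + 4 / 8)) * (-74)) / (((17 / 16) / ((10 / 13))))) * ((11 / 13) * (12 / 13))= -5574272 / 112047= -49.75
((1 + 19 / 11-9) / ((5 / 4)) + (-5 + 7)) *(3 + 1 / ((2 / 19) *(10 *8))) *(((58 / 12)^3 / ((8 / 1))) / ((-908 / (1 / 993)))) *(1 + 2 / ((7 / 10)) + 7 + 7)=5050596065 / 1919506305024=0.00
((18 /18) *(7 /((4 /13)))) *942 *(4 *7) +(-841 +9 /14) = 8388991 /14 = 599213.64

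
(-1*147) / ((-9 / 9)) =147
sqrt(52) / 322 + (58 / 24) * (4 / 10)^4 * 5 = sqrt(13) / 161 + 116 / 375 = 0.33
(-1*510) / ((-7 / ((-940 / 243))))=-159800 / 567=-281.83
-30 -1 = -31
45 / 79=0.57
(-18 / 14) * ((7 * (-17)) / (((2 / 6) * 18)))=51 / 2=25.50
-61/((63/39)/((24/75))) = -6344/525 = -12.08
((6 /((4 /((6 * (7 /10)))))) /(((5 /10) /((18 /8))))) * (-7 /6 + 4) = 3213 /40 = 80.32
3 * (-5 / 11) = -15 / 11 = -1.36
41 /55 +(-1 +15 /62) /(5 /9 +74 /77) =880237 /3583910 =0.25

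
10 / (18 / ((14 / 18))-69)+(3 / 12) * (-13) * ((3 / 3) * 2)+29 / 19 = -63329 / 12198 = -5.19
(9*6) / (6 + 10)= 27 / 8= 3.38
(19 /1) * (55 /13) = 1045 /13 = 80.38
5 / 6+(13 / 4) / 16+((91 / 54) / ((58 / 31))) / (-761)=39480443 / 38135232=1.04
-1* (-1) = 1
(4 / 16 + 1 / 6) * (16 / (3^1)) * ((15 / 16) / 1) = 25 / 12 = 2.08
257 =257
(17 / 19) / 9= 17 / 171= 0.10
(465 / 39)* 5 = 775 / 13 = 59.62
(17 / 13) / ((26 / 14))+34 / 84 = 7871 / 7098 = 1.11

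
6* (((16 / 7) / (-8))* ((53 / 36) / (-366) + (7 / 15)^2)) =-0.37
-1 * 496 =-496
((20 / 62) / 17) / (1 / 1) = 10 / 527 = 0.02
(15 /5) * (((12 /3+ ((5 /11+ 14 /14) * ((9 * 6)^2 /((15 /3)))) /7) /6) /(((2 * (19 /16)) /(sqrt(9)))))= 578352 /7315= 79.06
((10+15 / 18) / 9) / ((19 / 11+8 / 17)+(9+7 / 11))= 12155 / 119502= 0.10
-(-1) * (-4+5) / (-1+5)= 1 / 4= 0.25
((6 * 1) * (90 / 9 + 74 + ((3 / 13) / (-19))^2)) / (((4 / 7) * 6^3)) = 11957785 / 2928432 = 4.08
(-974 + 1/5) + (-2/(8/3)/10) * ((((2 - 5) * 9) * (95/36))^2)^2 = -19802473587/10240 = -1933835.31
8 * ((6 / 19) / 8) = 6 / 19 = 0.32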